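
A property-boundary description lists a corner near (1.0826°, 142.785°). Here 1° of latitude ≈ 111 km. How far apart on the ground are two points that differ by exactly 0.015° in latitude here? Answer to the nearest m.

1665 m

Along a meridian 0.015° is 0.015 × 111000 = 1665 m.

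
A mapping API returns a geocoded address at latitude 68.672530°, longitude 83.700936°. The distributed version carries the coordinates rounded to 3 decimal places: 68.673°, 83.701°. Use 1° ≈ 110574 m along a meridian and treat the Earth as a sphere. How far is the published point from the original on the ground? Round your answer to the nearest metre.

52 metres

The latitude changed by -0.000470° and the longitude by -0.000064°.
N–S: -0.000470° × 110574 m/° = -51.9698 m.
E–W at 68.673°: -0.000064° × 110574 × cos 68.673° = -0.000064 × 110574 × 0.3637 ≈ -2.57374 m.
Hypotenuse of the two orthogonal shifts: √(51.9698² + 2.57374²) = 52.0335 m.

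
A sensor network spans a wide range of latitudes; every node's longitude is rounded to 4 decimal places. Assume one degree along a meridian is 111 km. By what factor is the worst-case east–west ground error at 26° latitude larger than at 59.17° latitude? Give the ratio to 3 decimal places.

1.754

Rounding to 4 decimal places leaves the longitude within ±5e-05° of the true value.
Error at 26° = 5e-05° × 111000 × cos 26° ≈ 5.55 × 0.8988 = 4.9883 m.
At 59.17°: 5e-05° × 111000 × cos 59.17° = 5e-05 × 111000 × 0.5125 ≈ 2.8443 m.
The ratio reduces to cos 26° / cos 59.17° = 0.8988/0.5125 ≈ 1.7538.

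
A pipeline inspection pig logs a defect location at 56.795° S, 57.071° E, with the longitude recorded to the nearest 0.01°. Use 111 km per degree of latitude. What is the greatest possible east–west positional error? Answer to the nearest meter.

Rounding to 2 decimal places leaves the longitude within ±0.005° of the true value.
Parallels shrink by cos φ, so at 56.795° a degree of longitude is 111000 × 0.5476 ≈ 60787.6 m.
Maximum E–W displacement: 0.005 × 60787.6 = 303.938 m.

304 meters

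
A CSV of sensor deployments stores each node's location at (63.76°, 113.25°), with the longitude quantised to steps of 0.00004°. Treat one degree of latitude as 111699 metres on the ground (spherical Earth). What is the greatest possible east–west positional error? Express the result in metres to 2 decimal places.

0.99 metres

With a 0.00004° grid the true value lies within half a step, ±0.00004°/2 = ±2e-05°, of the stored one.
At latitude 63.76° a degree of longitude spans 111699 m × cos 63.76° = 111699 × 0.4421 ≈ 49385.7 m.
Maximum E–W displacement: 2e-05 × 49385.7 = 0.987714 m.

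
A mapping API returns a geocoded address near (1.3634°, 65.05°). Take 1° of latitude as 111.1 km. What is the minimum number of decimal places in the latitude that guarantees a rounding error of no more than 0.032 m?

7 decimal places

One degree of latitude covers 111100 m.
With N decimal places the half-ulp bound is 0.5·10⁻ᴺ°, or 0.5·10⁻ᴺ × 111100 m on the ground.
Need 0.5 × 111100 × 10⁻ᴺ ≤ 0.032 → 10⁻ᴺ ≤ 5.761e-07, so N ≥ 6.24.
So 7 decimal places suffice (0.00556 m); 6 would allow up to 0.0555 m.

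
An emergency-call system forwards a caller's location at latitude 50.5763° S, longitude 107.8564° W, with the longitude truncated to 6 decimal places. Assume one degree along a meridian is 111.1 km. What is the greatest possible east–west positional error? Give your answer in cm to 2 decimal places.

Truncating at 6 decimal places can drop up to a full unit in the last place, so the longitude may be off by as much as 1e-06°.
Parallels shrink by cos φ, so at 50.5763° a degree of longitude is 111100 × 0.6351 ≈ 70554.1 m.
East–west error: 1e-06° × 70554.1 m/° ≈ 0.0705541 m.
That is 0.0705541 m = 7.0554 cm.

7.06 cm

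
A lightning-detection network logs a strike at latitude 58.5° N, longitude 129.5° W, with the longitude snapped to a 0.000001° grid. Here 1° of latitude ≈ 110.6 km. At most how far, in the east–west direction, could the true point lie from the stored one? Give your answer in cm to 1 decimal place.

With a 0.000001° grid the true value lies within half a step, ±0.000001°/2 = ±5e-07°, of the stored one.
At latitude 58.5° a degree of longitude spans 110600 m × cos 58.5° = 110600 × 0.5225 ≈ 57788.3 m.
Maximum E–W displacement: 5e-07 × 57788.3 = 0.0288942 m.
That is 0.0288942 m = 2.8894 cm.

2.9 cm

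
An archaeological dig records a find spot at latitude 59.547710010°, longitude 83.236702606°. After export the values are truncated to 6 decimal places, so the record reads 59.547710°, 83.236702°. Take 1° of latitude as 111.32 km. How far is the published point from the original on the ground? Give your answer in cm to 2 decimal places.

3.42 cm

The latitude changed by +0.000000010° and the longitude by +0.000000606°.
North–south shift: 0.000000010 × 111320 = 0.0011132 m.
E–W at 59.5477°: 0.000000606° × 111320 × cos 59.5477° = 0.000000606 × 111320 × 0.5068 ≈ 0.0341901 m.
Hypotenuse of the two orthogonal shifts: √(0.0011132² + 0.0341901²) = 0.0342082 m.
That is 0.0342082 m = 3.4208 cm.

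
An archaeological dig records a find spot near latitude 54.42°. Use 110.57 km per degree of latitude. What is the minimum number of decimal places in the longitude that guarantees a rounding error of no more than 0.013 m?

7 decimal places

At 54.42° one degree of longitude covers 110570 × cos 54.42° ≈ 110570 × 0.5818 ≈ 64334 m.
Rounding to N decimal places gives at most 0.5 × 10⁻ᴺ degrees of error, i.e. 0.5 × 10⁻ᴺ × 64334 m.
Need 0.5 × 64334 × 10⁻ᴺ ≤ 0.013 → 10⁻ᴺ ≤ 4.041e-07, so N ≥ 6.39.
At 6 places the error can reach 0.0322 m, but 7 places keeps it to 0.00322 m.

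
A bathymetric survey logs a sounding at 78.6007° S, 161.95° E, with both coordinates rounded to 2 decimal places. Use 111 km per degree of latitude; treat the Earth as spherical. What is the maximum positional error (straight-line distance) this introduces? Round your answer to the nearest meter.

Rounding to 2 decimal places leaves each coordinate within ±0.005° of the true value.
North–south component: 0.005° × 111000 = 555 m.
Longitude error → 0.005 × 111000 × cos 78.6007° = 0.005 × 111000 × 0.1976 ≈ 109.693 m.
Combining orthogonally: (555² + 109.693²)^½ ≈ 565.736 m.

566 meters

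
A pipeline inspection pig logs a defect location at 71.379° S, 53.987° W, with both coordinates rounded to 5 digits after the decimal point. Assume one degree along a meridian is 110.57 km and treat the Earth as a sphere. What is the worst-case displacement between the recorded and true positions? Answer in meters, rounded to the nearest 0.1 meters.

Rounding to 5 decimal places leaves each coordinate within ±5e-06° of the true value.
Latitude error → 5e-06 × 110570 = 0.55285 m along the meridian.
East–west component at 71.379°: 5e-06° × 110570 × cos 71.379° ≈ 5e-06 × 35305.7 ≈ 0.176529 m.
Combining orthogonally: (0.55285² + 0.176529²)^½ ≈ 0.580349 m.

0.6 meters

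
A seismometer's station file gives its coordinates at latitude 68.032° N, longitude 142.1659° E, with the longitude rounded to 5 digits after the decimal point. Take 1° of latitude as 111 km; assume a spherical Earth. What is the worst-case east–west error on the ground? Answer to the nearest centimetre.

21 centimetres

Rounding to 5 decimal places leaves the longitude within ±5e-06° of the true value.
Parallels shrink by cos φ, so at 68.032° a degree of longitude is 111000 × 0.3741 ≈ 41523.8 m.
So at most 5e-06° × 41523.8 ≈ 0.207619 m east–west.
That is 0.207619 m = 20.762 cm.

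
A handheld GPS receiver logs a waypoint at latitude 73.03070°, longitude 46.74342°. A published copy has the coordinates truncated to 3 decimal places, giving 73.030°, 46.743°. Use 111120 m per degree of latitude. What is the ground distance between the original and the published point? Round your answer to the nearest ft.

The latitude changed by +0.00070° and the longitude by +0.00042°.
N–S: 0.00070° × 111120 m/° = 77.784 m.
E–W at 73.03°: 0.00042° × 111120 × cos 73.03° = 0.00042 × 111120 × 0.2919 ≈ 13.6217 m.
Distance: √(77.784² + 13.6217²) ≈ 78.9677 m.
In feet: 78.9677 m ÷ 0.3048 ≈ 259.08 ft.

259 ft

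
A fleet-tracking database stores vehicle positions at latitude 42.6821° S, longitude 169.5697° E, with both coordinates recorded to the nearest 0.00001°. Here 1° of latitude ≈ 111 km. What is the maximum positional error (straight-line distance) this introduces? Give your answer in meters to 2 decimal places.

Rounding to 5 decimal places leaves each coordinate within ±5e-06° of the true value.
Latitude error → 5e-06 × 111000 = 0.555 m along the meridian.
East–west component at 42.6821°: 5e-06° × 111000 × cos 42.6821° ≈ 5e-06 × 81599 ≈ 0.407995 m.
Combining orthogonally: (0.555² + 0.407995²)^½ ≈ 0.688829 m.

0.69 meters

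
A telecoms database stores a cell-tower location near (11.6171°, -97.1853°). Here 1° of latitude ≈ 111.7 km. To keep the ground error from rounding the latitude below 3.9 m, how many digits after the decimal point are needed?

5 decimal places

One degree of latitude covers 111700 m.
Rounding to N decimal places gives at most 0.5 × 10⁻ᴺ degrees of error, i.e. 0.5 × 10⁻ᴺ × 111700 m.
Need 0.5 × 111700 × 10⁻ᴺ ≤ 3.9 → 10⁻ᴺ ≤ 6.983e-05, so N ≥ 4.16.
N = 4 would give 5.58 m (too coarse); N = 5 gives 0.558 m ≤ 3.9 m.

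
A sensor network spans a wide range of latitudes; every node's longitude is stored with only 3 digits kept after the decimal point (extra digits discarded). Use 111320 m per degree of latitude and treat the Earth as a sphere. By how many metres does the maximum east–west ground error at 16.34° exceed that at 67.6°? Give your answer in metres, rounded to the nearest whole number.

Truncating at 3 decimal places can drop up to a full unit in the last place, so the longitude may be off by as much as 0.001°.
At 16.34°: 0.001° × 111320 × cos 16.34° = 0.001 × 111320 × 0.9596 ≈ 106.82 m.
Error at 67.6° = 0.001° × 111320 × cos 67.6° ≈ 111.32 × 0.3811 = 42.421 m.
So the lower-latitude error exceeds the higher by 106.82 − 42.421 = 64.403 m.

64 metres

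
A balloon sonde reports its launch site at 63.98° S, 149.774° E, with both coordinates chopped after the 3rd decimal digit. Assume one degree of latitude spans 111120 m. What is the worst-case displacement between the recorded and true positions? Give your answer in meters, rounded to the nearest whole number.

Truncating at 3 decimal places can drop up to a full unit in the last place, so each coordinate may be off by as much as 0.001°.
N–S: 0.001° × 111120 m/° = 111.12 m.
E–W at 63.98°: 0.001° × 111120 × cos 63.98° = 0.001 × 111120 × 0.4387 ≈ 48.7467 m.
The two errors are perpendicular, so the maximum displacement is √(111.12² + 48.7467²) ≈ 121.342 m.

121 meters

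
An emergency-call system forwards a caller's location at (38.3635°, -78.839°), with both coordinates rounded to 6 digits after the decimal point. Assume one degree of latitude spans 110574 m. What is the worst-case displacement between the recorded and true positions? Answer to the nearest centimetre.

7 centimetres

Rounding to 6 decimal places leaves each coordinate within ±5e-07° of the true value.
North–south component: 5e-07° × 110574 = 0.055287 m.
Longitude error → 5e-07 × 110574 × cos 38.3635° = 5e-07 × 110574 × 0.7841 ≈ 0.0433499 m.
Combining orthogonally: (0.055287² + 0.0433499²)^½ ≈ 0.0702557 m.
That is 0.0702557 m = 7.0256 cm.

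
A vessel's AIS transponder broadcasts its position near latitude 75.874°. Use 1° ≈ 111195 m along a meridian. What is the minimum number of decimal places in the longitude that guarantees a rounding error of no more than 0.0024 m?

At 75.874° one degree of longitude covers 111195 × cos 75.874° ≈ 111195 × 0.2441 ≈ 27137.7 m.
N decimal places → at most half a unit in the last place, 0.5 × 10⁻ᴺ° = 27137.7/2 × 10⁻ᴺ m.
Setting 13568.9 × 10⁻ᴺ ≤ 0.0024 gives 10ᴺ ≥ 5.654e+06, i.e. N ≥ 6.75.
So 7 decimal places suffice (0.00136 m); 6 would allow up to 0.0136 m.

7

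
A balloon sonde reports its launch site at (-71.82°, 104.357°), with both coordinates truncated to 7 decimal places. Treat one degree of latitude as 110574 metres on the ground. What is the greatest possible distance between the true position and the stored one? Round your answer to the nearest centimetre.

Truncating at 7 decimal places can drop up to a full unit in the last place, so each coordinate may be off by as much as 1e-07°.
N–S: 1e-07° × 110574 m/° = 0.0110574 m.
East–west component at 71.82°: 1e-07° × 110574 × cos 71.82° ≈ 1e-07 × 34499.5 ≈ 0.00344995 m.
The two errors are perpendicular, so the maximum displacement is √(0.0110574² + 0.00344995²) ≈ 0.0115831 m.
That is 0.0115831 m = 1.1583 cm.

1 centimetres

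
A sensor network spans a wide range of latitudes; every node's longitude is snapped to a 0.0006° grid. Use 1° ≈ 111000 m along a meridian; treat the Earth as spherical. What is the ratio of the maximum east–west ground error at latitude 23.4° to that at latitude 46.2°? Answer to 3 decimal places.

With a 0.0006° grid the true value lies within half a step, ±0.0006°/2 = ±0.0003°, of the stored one.
At 23.4°: 0.0003° × 111000 × cos 23.4° = 0.0003 × 111000 × 0.9178 ≈ 30.561 m.
At 46.2°: 0.0003° × 111000 × cos 46.2° = 0.0003 × 111000 × 0.6921 ≈ 23.048 m.
The ratio reduces to cos 23.4° / cos 46.2° = 0.9178/0.6921 ≈ 1.3260.

1.326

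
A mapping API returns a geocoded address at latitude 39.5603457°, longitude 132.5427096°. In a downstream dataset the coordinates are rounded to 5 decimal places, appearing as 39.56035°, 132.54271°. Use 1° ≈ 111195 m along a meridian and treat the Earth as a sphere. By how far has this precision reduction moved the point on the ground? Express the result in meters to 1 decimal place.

0.5 meters

The latitude changed by -0.0000043° and the longitude by -0.0000004°.
N–S: -0.0000043° × 111195 m/° = -0.478139 m.
East–west at this latitude: -0.0000004° × 111195 × cos 39.5603° ≈ -0.0000004 × 85726.2 = -0.0342905 m.
Combined displacement = (0.478139² + 0.0342905²)^½ ≈ 0.479367 m.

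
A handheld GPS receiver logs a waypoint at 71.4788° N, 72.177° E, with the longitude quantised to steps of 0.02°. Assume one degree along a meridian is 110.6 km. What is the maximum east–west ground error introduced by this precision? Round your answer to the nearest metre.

With a 0.02° grid the true value lies within half a step, ±0.02°/2 = ±0.01°, of the stored one.
At latitude 71.4788° a degree of longitude spans 110600 m × cos 71.4788° = 110600 × 0.3177 ≈ 35132.7 m.
Maximum E–W displacement: 0.01 × 35132.7 = 351.327 m.

351 metres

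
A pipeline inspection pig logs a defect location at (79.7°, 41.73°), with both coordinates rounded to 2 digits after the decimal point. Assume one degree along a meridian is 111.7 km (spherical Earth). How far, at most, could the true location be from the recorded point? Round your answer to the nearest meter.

567 meters

Rounding to 2 decimal places leaves each coordinate within ±0.005° of the true value.
North–south component: 0.005° × 111700 = 558.5 m.
East–west component at 79.7°: 0.005° × 111700 × cos 79.7° ≈ 0.005 × 19972.2 ≈ 99.861 m.
Worst case both components are at the extreme and orthogonal: √(558.5² + 99.861²) ≈ 567.357 m.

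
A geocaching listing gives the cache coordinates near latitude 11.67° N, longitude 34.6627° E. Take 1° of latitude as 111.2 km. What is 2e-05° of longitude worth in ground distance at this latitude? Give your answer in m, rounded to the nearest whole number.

2 m

2e-05° of longitude at 11.67° is 2e-05 × 111200 × cos 11.67° ≈ 2e-05 × 108901 = 2.17803 m.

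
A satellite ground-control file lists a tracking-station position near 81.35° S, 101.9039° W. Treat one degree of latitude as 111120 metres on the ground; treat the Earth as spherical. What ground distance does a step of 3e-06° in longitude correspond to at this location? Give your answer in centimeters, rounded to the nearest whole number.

At 81.35° a degree of longitude is 111120 × cos 81.35° ≈ 16712.2 m, so 3e-06° corresponds to 0.0501367 m.
That is 0.0501367 m = 5.0137 cm.

5 centimeters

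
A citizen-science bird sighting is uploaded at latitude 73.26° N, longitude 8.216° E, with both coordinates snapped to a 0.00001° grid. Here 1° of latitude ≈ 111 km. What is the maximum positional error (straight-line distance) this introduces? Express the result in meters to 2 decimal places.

With a 0.00001° grid the true value lies within half a step, ±0.00001°/2 = ±5e-06°, of the stored one.
N–S: 5e-06° × 111000 m/° = 0.555 m.
Longitude error → 5e-06 × 111000 × cos 73.26° = 5e-06 × 111000 × 0.2880 ≈ 0.159856 m.
The two errors are perpendicular, so the maximum displacement is √(0.555² + 0.159856²) ≈ 0.577563 m.

0.58 meters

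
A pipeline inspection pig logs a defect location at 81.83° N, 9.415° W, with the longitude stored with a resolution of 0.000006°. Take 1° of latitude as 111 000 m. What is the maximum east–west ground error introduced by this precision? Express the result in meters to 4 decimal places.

0.0473 meters

With a 0.000006° grid the true value lies within half a step, ±0.000006°/2 = ±3e-06°, of the stored one.
At latitude 81.83° a degree of longitude spans 111000 m × cos 81.83° = 111000 × 0.1421 ≈ 15774.3 m.
Maximum E–W displacement: 3e-06 × 15774.3 = 0.0473229 m.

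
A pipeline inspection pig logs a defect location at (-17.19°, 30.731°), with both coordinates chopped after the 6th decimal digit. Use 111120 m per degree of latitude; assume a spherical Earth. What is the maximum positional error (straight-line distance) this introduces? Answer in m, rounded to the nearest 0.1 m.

Truncating at 6 decimal places can drop up to a full unit in the last place, so each coordinate may be off by as much as 1e-06°.
Latitude error → 1e-06 × 111120 = 0.11112 m along the meridian.
E–W at 17.19°: 1e-06° × 111120 × cos 17.19° = 1e-06 × 111120 × 0.9553 ≈ 0.106156 m.
Combining orthogonally: (0.11112² + 0.106156²)^½ ≈ 0.153678 m.

0.2 m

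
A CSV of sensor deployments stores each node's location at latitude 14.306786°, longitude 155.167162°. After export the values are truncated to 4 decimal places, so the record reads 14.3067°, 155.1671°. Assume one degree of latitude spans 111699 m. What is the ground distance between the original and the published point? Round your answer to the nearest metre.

12 metres

The latitude changed by +0.000086° and the longitude by +0.000062°.
North–south shift: 0.000086 × 111699 = 9.60611 m.
E–W at 14.3067°: 0.000062° × 111699 × cos 14.3067° = 0.000062 × 111699 × 0.9690 ≈ 6.71056 m.
Combined displacement = (9.60611² + 6.71056²)^½ ≈ 11.7179 m.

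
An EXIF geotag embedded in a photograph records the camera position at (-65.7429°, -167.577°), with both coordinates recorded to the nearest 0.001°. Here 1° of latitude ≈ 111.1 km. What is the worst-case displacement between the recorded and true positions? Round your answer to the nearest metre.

60 metres

Rounding to 3 decimal places leaves each coordinate within ±0.0005° of the true value.
Latitude error → 0.0005 × 111100 = 55.55 m along the meridian.
E–W at 65.7429°: 0.0005° × 111100 × cos 65.7429° = 0.0005 × 111100 × 0.4108 ≈ 22.8217 m.
Combining orthogonally: (55.55² + 22.8217²)^½ ≈ 60.0552 m.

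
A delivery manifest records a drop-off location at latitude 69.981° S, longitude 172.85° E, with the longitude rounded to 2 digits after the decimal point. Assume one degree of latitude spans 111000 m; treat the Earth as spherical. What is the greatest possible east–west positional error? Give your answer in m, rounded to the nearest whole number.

Rounding to 2 decimal places leaves the longitude within ±0.005° of the true value.
One degree of longitude at 69.981° is 111000 × cos 69.981° ≈ 111000 × 0.3423 = 37998.8 m.
Maximum E–W displacement: 0.005 × 37998.8 = 189.994 m.

190 m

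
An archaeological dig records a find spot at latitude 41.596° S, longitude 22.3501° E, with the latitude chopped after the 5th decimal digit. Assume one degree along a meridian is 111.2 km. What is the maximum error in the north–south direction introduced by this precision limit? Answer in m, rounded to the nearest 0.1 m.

1.1 m

Truncating at 5 decimal places can drop up to a full unit in the last place, so the latitude may be off by as much as 1e-05°.
North–south distance: 1e-05° × 111200 m/° = 1.112 m.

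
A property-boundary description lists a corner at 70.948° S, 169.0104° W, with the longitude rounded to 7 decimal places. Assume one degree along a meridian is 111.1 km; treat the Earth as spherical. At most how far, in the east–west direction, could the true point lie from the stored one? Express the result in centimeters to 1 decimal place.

Rounding to 7 decimal places leaves the longitude within ±5e-08° of the true value.
Parallels shrink by cos φ, so at 70.948° a degree of longitude is 111100 × 0.3264 ≈ 36265.9 m.
Maximum E–W displacement: 5e-08 × 36265.9 = 0.0018133 m.
That is 0.0018133 m = 0.18133 cm.

0.2 centimeters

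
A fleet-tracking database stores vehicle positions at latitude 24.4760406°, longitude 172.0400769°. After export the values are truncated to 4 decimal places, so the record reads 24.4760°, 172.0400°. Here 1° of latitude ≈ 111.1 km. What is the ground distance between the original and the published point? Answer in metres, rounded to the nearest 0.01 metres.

8.99 metres

The latitude changed by +0.0000406° and the longitude by +0.0000769°.
N–S: 0.0000406° × 111100 m/° = 4.51066 m.
E–W at 24.476°: 0.0000769° × 111100 × cos 24.476° = 0.0000769 × 111100 × 0.9101 ≈ 7.77582 m.
Hypotenuse of the two orthogonal shifts: √(4.51066² + 7.77582²) = 8.98941 m.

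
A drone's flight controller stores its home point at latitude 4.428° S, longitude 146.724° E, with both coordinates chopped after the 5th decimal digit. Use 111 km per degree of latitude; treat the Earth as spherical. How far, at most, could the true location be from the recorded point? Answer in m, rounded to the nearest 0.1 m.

Truncating at 5 decimal places can drop up to a full unit in the last place, so each coordinate may be off by as much as 1e-05°.
North–south component: 1e-05° × 111000 = 1.11 m.
East–west component at 4.428°: 1e-05° × 111000 × cos 4.428° ≈ 1e-05 × 110669 ≈ 1.10669 m.
Worst case both components are at the extreme and orthogonal: √(1.11² + 1.10669²) ≈ 1.56744 m.

1.6 m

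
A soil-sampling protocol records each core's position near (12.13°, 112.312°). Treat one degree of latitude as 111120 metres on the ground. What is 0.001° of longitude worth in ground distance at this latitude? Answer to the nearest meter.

109 meters

0.001° of longitude at 12.13° is 0.001 × 111120 × cos 12.13° ≈ 0.001 × 108639 = 108.639 m.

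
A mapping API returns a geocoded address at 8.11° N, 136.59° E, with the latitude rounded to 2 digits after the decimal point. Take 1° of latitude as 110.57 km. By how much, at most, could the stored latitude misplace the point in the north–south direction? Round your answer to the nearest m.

Rounding to 2 decimal places leaves the latitude within ±0.005° of the true value.
So the N–S error is at most 0.005 × 110570 = 552.85 m.

553 m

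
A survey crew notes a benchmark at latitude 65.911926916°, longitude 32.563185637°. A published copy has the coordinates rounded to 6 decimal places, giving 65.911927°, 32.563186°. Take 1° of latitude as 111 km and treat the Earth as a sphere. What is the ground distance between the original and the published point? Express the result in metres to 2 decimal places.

0.02 metres

The latitude changed by -0.000000084° and the longitude by -0.000000363°.
North–south shift: -0.000000084 × 111000 = -0.009324 m.
East–west at this latitude: -0.000000363° × 111000 × cos 65.9119° ≈ -0.000000363 × 45303.6 = -0.0164452 m.
Combined displacement = (0.009324² + 0.0164452²)^½ ≈ 0.0189045 m.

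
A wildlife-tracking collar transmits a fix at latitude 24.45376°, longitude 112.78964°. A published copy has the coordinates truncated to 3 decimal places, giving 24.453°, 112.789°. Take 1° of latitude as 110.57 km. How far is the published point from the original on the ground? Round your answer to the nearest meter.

Δlat = 24.45376 − 24.453 = +0.00076°; Δlon = 112.78964 − 112.789 = +0.00064°.
N–S: 0.00076° × 110570 m/° = 84.0332 m.
E–W at 24.453°: 0.00064° × 110570 × cos 24.453° = 0.00064 × 110570 × 0.9103 ≈ 64.4173 m.
Hypotenuse of the two orthogonal shifts: √(84.0332² + 64.4173²) = 105.883 m.

106 meters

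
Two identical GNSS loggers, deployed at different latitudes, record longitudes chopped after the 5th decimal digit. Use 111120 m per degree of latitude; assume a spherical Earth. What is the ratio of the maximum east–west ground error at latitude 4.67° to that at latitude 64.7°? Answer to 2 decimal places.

2.33

Truncating at 5 decimal places can drop up to a full unit in the last place, so the longitude may be off by as much as 1e-05°.
At 4.67°: 1e-05° × 111120 × cos 4.67° = 1e-05 × 111120 × 0.9967 ≈ 1.1075 m.
Error at 64.7° = 1e-05° × 111120 × cos 64.7° ≈ 1.1112 × 0.4274 = 0.47488 m.
The ratio reduces to cos 4.67° / cos 64.7° = 0.9967/0.4274 ≈ 2.3322.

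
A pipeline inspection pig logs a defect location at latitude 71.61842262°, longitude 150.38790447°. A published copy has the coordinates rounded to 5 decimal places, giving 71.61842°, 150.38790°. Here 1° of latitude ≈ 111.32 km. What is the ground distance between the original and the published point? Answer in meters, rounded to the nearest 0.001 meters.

The latitude changed by +0.00000262° and the longitude by +0.00000447°.
N–S: 0.00000262° × 111320 m/° = 0.291658 m.
East–west at this latitude: 0.00000447° × 111320 × cos 71.6184° ≈ 0.00000447 × 35104.1 = 0.156915 m.
Distance: √(0.291658² + 0.156915²) ≈ 0.33119 m.

0.331 meters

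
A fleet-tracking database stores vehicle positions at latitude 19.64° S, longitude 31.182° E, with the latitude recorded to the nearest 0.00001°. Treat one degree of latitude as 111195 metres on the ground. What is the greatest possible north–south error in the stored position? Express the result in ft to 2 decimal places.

Rounding to 5 decimal places leaves the latitude within ±5e-06° of the true value.
So the N–S error is at most 5e-06 × 111195 = 0.555975 m.
Converting: 0.555975 m × 3.2808 ft/m ≈ 1.8241 ft.

1.82 ft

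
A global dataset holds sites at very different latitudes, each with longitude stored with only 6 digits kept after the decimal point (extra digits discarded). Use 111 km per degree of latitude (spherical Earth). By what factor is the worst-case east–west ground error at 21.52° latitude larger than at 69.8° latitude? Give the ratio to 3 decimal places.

2.694

Truncating at 6 decimal places can drop up to a full unit in the last place, so the longitude may be off by as much as 1e-06°.
Error at 21.52° = 1e-06° × 111000 × cos 21.52° ≈ 0.111 × 0.9303 = 0.10326 m.
Error at 69.8° = 1e-06° × 111000 × cos 69.8° ≈ 0.111 × 0.3453 = 0.038328 m.
The ratio reduces to cos 21.52° / cos 69.8° = 0.9303/0.3453 ≈ 2.6942.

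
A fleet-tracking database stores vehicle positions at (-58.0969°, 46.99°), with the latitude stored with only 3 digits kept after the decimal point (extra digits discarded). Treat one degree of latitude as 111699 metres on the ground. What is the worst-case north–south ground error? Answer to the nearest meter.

Truncating at 3 decimal places can drop up to a full unit in the last place, so the latitude may be off by as much as 0.001°.
So the N–S error is at most 0.001 × 111699 = 111.699 m.

112 meters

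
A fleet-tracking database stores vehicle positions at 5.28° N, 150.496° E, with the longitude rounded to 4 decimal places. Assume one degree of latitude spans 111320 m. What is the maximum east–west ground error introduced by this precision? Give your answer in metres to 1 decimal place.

5.5 metres

Rounding to 4 decimal places leaves the longitude within ±5e-05° of the true value.
Parallels shrink by cos φ, so at 5.28° a degree of longitude is 111320 × 0.9958 ≈ 110848 m.
So at most 5e-05° × 110848 ≈ 5.54238 m east–west.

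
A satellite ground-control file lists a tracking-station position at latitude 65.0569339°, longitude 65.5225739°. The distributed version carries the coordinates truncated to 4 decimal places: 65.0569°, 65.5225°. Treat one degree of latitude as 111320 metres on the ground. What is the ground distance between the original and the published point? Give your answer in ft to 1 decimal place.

16.8 ft

Δlat = 65.0569339 − 65.0569 = +0.0000339°; Δlon = 65.5225739 − 65.5225 = +0.0000739°.
N–S: 0.0000339° × 111320 m/° = 3.77375 m.
East–west at this latitude: 0.0000739° × 111320 × cos 65.0569° ≈ 0.0000739 × 46945.6 = 3.46928 m.
Distance: √(3.77375² + 3.46928²) ≈ 5.12612 m.
In feet: 5.12612 m ÷ 0.3048 ≈ 16.818 ft.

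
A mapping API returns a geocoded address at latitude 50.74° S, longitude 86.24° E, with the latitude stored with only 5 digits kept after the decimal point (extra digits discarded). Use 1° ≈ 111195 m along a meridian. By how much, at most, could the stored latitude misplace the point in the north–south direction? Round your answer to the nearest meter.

Truncating at 5 decimal places can drop up to a full unit in the last place, so the latitude may be off by as much as 1e-05°.
North–south distance: 1e-05° × 111195 m/° = 1.11195 m.

1 meters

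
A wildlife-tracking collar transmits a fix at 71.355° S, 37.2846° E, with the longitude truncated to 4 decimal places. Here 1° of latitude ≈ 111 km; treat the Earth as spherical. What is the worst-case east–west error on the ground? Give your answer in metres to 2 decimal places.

Truncating at 4 decimal places can drop up to a full unit in the last place, so the longitude may be off by as much as 0.0001°.
Parallels shrink by cos φ, so at 71.355° a degree of longitude is 111000 × 0.3197 ≈ 35487.1 m.
East–west error: 0.0001° × 35487.1 m/° ≈ 3.54871 m.

3.55 metres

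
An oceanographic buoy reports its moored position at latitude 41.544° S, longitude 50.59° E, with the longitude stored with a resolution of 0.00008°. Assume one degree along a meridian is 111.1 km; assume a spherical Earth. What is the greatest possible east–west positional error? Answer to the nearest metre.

With a 0.00008° grid the true value lies within half a step, ±0.00008°/2 = ±4e-05°, of the stored one.
One degree of longitude at 41.544° is 111100 × cos 41.544° ≈ 111100 × 0.7484 = 83152.4 m.
So at most 4e-05° × 83152.4 ≈ 3.3261 m east–west.

3 metres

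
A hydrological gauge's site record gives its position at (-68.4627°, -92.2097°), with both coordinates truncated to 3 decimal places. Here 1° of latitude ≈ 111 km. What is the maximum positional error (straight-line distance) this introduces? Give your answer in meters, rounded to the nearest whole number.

118 meters

Truncating at 3 decimal places can drop up to a full unit in the last place, so each coordinate may be off by as much as 0.001°.
Latitude error → 0.001 × 111000 = 111 m along the meridian.
Longitude error → 0.001 × 111000 × cos 68.4627° = 0.001 × 111000 × 0.3671 ≈ 40.7489 m.
The two errors are perpendicular, so the maximum displacement is √(111² + 40.7489²) ≈ 118.243 m.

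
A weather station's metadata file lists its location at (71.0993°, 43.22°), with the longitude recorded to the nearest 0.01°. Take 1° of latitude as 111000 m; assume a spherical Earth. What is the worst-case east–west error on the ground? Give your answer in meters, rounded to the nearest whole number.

180 meters

Rounding to 2 decimal places leaves the longitude within ±0.005° of the true value.
Parallels shrink by cos φ, so at 71.0993° a degree of longitude is 111000 × 0.3239 ≈ 35956.1 m.
Maximum E–W displacement: 0.005 × 35956.1 = 179.781 m.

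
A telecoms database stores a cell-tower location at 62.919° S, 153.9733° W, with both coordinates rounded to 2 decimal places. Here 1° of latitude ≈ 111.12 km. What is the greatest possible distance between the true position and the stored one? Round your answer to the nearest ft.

Rounding to 2 decimal places leaves each coordinate within ±0.005° of the true value.
Latitude error → 0.005 × 111120 = 555.6 m along the meridian.
Longitude error → 0.005 × 111120 × cos 62.919° = 0.005 × 111120 × 0.4552 ≈ 252.937 m.
Worst case both components are at the extreme and orthogonal: √(555.6² + 252.937²) ≈ 610.466 m.
In feet: 610.466 m ÷ 0.3048 ≈ 2002.8 ft.

2003 ft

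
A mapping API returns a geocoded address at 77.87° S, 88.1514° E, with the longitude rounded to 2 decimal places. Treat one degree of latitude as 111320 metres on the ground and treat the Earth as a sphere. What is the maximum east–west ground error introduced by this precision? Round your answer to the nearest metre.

117 metres

Rounding to 2 decimal places leaves the longitude within ±0.005° of the true value.
One degree of longitude at 77.87° is 111320 × cos 77.87° ≈ 111320 × 0.2101 = 23391.7 m.
Maximum E–W displacement: 0.005 × 23391.7 = 116.959 m.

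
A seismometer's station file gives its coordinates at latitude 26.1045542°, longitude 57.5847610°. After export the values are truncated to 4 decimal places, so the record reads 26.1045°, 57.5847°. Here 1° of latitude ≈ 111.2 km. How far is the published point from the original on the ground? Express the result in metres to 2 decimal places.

8.57 metres

The latitude changed by +0.0000542° and the longitude by +0.0000610°.
North–south shift: 0.0000542 × 111200 = 6.02704 m.
East–west at this latitude: 0.0000610° × 111200 × cos 26.1045° ≈ 0.0000610 × 99856.8 = 6.09127 m.
Hypotenuse of the two orthogonal shifts: √(6.02704² + 6.09127²) = 8.56906 m.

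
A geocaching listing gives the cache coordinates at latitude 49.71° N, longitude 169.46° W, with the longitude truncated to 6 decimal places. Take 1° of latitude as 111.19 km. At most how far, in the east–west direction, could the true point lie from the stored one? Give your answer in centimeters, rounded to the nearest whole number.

7 centimeters

Truncating at 6 decimal places can drop up to a full unit in the last place, so the longitude may be off by as much as 1e-06°.
At latitude 49.71° a degree of longitude spans 111190 m × cos 49.71° = 111190 × 0.6467 ≈ 71901.8 m.
Maximum E–W displacement: 1e-06 × 71901.8 = 0.0719018 m.
That is 0.0719018 m = 7.1902 cm.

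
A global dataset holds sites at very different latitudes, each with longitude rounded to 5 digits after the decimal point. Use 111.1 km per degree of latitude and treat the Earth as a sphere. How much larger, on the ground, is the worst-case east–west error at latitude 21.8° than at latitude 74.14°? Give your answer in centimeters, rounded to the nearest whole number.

36 centimeters

Rounding to 5 decimal places leaves the longitude within ±5e-06° of the true value.
At 21.8°: 5e-06° × 111100 × cos 21.8° = 5e-06 × 111100 × 0.9285 ≈ 0.51577 m.
Error at 74.14° = 5e-06° × 111100 × cos 74.14° ≈ 0.5555 × 0.2733 = 0.15181 m.
So the lower-latitude error exceeds the higher by 0.51577 − 0.15181 = 0.36396 m.
That is 0.363963 m = 36.396 cm.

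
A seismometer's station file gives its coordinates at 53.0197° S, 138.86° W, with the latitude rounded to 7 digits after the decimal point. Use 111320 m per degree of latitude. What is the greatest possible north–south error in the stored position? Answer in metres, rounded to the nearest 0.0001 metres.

Rounding to 7 decimal places leaves the latitude within ±5e-08° of the true value.
Along the meridian that is 5e-08° × 111320 m/° = 0.005566 m.

0.0056 metres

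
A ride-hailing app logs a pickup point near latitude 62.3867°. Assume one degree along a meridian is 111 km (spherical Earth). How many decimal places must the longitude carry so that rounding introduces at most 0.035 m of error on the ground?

At 62.3867° one degree of longitude covers 111000 × cos 62.3867° ≈ 111000 × 0.4635 ≈ 51448.7 m.
With N decimal places the half-ulp bound is 0.5·10⁻ᴺ°, or 0.5·10⁻ᴺ × 51448.7 m on the ground.
Need 0.5 × 51448.7 × 10⁻ᴺ ≤ 0.035 → 10⁻ᴺ ≤ 1.361e-06, so N ≥ 5.87.
So 6 decimal places suffice (0.0257 m); 5 would allow up to 0.257 m.

6 decimal places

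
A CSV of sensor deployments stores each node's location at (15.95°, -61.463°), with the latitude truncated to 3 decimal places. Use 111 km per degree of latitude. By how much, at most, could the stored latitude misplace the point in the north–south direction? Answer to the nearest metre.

111 metres

Truncating at 3 decimal places can drop up to a full unit in the last place, so the latitude may be off by as much as 0.001°.
North–south distance: 0.001° × 111000 m/° = 111 m.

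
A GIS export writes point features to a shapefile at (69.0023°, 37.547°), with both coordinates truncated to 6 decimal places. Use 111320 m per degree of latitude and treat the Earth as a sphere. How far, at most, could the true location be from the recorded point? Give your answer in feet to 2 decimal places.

0.39 feet

Truncating at 6 decimal places can drop up to a full unit in the last place, so each coordinate may be off by as much as 1e-06°.
Latitude error → 1e-06 × 111320 = 0.11132 m along the meridian.
Longitude error → 1e-06 × 111320 × cos 69.0023° = 1e-06 × 111320 × 0.3583 ≈ 0.0398893 m.
Worst case both components are at the extreme and orthogonal: √(0.11132² + 0.0398893²) ≈ 0.118251 m.
Converting: 0.118251 m × 3.2808 ft/m ≈ 0.38796 ft.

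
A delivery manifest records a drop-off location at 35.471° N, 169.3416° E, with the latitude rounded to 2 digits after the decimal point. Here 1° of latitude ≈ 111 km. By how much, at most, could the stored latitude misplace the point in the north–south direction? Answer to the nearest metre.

Rounding to 2 decimal places leaves the latitude within ±0.005° of the true value.
So the N–S error is at most 0.005 × 111000 = 555 m.

555 metres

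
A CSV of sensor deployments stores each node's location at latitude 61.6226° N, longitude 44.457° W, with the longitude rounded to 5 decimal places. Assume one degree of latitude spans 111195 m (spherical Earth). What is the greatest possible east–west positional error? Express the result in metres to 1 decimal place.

0.3 metres

Rounding to 5 decimal places leaves the longitude within ±5e-06° of the true value.
Parallels shrink by cos φ, so at 61.6226° a degree of longitude is 111195 × 0.4753 ≈ 52848.4 m.
East–west error: 5e-06° × 52848.4 m/° ≈ 0.264242 m.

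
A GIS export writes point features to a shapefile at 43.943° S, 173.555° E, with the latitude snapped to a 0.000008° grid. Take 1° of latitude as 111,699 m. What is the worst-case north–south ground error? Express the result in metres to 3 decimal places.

With a 0.000008° grid the true value lies within half a step, ±0.000008°/2 = ±4e-06°, of the stored one.
Along the meridian that is 4e-06° × 111699 m/° = 0.446796 m.

0.447 metres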